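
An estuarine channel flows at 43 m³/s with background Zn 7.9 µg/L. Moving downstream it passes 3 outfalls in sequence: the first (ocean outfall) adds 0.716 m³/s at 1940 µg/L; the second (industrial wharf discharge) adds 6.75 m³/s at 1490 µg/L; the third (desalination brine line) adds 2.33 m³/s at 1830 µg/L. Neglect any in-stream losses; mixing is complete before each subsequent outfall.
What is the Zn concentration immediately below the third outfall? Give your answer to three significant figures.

304 µg/L

After outfall 1: Q = 43.00 + 0.7160 = 43.72 m³/s; C = (43.00·7.900 + 0.7160·1940)/43.72 = 39.54 µg/L.
After outfall 2: Q = 43.72 + 6.750 = 50.47 m³/s; C = (43.72·39.54 + 6.750·1490)/50.47 = 233.5 µg/L.
After outfall 3: Q = 50.47 + 2.330 = 52.80 m³/s; C = (50.47·233.5 + 2.330·1830)/52.80 = 304.0 µg/L.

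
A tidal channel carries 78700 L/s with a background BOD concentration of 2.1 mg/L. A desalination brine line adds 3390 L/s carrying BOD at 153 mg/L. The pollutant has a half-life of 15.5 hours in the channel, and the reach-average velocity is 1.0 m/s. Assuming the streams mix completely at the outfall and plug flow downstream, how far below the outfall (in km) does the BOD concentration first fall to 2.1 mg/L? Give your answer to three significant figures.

After mixing, C = (78700·2.100 + 3390·153.0) / 82090 = 683900/82090 = 8.332 mg/L.
Half-life 15.5 h → k = ln 2 / 15.5 = 0.04472 h⁻¹ = 1.073 d⁻¹.
Set 8.332·exp(−k·t) = 2.1 → t = ln(8.332/2.1)/k = 110900 s = 30.82 h.
Distance = v·t = 1.0·110900 = 110900 m = 110.9 km.

111 km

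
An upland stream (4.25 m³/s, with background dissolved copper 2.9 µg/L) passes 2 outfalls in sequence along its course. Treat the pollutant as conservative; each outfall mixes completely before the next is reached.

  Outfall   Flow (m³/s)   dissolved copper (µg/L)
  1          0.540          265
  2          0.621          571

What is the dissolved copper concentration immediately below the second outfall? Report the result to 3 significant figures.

94.3 µg/L

Below outfall 1: Q → 4.790 m³/s, C = (4.250·2.900 + 0.5400·265.0)/4.790 = 32.45 µg/L.
Below outfall 2: Q → 5.411 m³/s, C = (4.790·32.45 + 0.6210·571.0)/5.411 = 94.26 µg/L.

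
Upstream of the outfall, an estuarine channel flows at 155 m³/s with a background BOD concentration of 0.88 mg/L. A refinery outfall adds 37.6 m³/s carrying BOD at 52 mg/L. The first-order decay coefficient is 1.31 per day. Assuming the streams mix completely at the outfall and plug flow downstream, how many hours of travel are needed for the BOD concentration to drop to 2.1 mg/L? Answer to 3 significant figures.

Mixed concentration C = ΣQC/ΣQ = (155.0·0.8800 + 37.60·52.00) / 192.6 = 2092/192.6 = 10.86 mg/L.
10.86·exp(−k·t) = 2.1 → t = ln(10.86/2.1)/k = 108400 s = 30.10 h.

30.1 h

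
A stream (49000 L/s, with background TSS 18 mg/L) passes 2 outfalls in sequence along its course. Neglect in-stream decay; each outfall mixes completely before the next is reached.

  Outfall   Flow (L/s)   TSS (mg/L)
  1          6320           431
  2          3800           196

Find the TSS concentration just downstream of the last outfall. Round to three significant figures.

73.6 mg/L

Below outfall 1: Q → 55320 L/s, C = (49000·18.00 + 6320·431.0)/55320 = 65.18 mg/L.
Below outfall 2: Q → 59120 L/s, C = (55320·65.18 + 3800·196.0)/59120 = 73.59 mg/L.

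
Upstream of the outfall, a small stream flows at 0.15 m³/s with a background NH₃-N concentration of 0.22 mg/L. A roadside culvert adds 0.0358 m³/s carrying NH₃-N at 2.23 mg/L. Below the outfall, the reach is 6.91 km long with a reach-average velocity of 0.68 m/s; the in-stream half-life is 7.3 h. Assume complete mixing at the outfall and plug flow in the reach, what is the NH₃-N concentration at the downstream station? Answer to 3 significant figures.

Mixed concentration C = ΣQC/ΣQ = (0.1500·0.2200 + 0.03580·2.230) / 0.1858 = 0.1128/0.1858 = 0.6073 mg/L.
Travel time t = 6.91·1000 / 0.68 = 10160 s = 2.823 h.
Half-life 7.3 h → k = ln 2 / 7.3 = 0.09495 h⁻¹ = 2.279 d⁻¹.
Decay over the reach: 0.6073·exp(−kt) = 0.6073·0.7649 = 0.4645 mg/L.

0.465 mg/L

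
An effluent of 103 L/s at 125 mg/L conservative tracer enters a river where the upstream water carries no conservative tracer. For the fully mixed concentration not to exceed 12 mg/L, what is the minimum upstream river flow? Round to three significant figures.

970 L/s

Set C_mix = 12: (Q·0 + 103.0·125.0) / (Q + 103.0) = 12
→ Q = 103.0·(125.0 − 12)/(12 − 0) = 969.9 L/s.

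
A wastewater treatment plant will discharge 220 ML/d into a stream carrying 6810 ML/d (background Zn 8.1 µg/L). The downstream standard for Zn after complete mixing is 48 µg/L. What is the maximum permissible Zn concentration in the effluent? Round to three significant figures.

1280 µg/L

At the limit, (Qr·Cr + Qe·Cₑ)/(Qr + Qe) = 48:
Cₑ = (7030·48 − 6810·8.100) / 220.0 = 1283 µg/L.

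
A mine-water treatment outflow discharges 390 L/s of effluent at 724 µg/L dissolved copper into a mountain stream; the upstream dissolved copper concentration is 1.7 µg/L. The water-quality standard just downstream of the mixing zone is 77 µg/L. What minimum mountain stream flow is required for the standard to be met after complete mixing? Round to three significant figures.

3350 L/s

Set C_mix = 77: (Q·1.700 + 390.0·724.0) / (Q + 390.0) = 77
→ Q = 390.0·(724.0 − 77)/(77 − 1.700) = 3351 L/s.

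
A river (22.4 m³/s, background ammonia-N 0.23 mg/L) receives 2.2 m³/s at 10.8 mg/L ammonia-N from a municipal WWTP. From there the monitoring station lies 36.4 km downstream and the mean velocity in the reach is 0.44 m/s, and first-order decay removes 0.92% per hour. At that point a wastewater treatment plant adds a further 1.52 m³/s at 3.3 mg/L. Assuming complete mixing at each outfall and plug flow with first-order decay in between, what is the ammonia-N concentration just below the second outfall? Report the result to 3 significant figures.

1.09 mg/L

Mixed concentration C = ΣQC/ΣQ = (22.40·0.2300 + 2.200·10.80) / 24.60 = 28.91/24.60 = 1.175 mg/L; combined flow 24.60 m³/s.
Travel time t = 36.4·1000 / 0.44 = 82730 s = 22.98 h.
0.92%/h lost → k = −ln(1 − 0.0092) = 0.009243 h⁻¹.
After decay, C = 1.175 × e^(−kt) = 1.175 × 0.8086 = 0.9504 mg/L.
At the second outfall, C = (24.60·0.9504 + 1.520·3.300) / (24.60 + 1.520) = 1.087 mg/L.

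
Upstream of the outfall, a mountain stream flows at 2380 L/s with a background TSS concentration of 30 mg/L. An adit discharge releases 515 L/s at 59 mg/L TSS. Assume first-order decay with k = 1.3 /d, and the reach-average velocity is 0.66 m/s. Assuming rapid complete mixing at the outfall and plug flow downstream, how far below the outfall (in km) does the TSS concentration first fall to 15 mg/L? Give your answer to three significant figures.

37.4 km

Conservation of mass: C = (2380·30.00 + 515.0·59.00) / 2895 = 101800/2895 = 35.16 mg/L.
Set 35.16·exp(−k·t) = 15 → t = ln(35.16/15)/k = 56610 s = 15.73 h.
Distance = v·t = 0.66·56610 = 37370 m = 37.37 km.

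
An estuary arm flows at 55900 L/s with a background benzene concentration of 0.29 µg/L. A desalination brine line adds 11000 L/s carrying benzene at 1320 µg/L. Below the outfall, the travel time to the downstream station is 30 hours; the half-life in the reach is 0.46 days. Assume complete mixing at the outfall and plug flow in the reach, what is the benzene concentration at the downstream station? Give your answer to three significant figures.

33.0 µg/L

Conservation of mass: C = (55900·0.2900 + 11000·1320) / 66900 = 14540000/66900 = 217.3 µg/L.
Half-life 0.46 d → k = ln 2 / 0.46 = 1.507 d⁻¹.
After decay, C = 217.3 × e^(−kt) = 217.3 × 0.1520 = 33.04 µg/L.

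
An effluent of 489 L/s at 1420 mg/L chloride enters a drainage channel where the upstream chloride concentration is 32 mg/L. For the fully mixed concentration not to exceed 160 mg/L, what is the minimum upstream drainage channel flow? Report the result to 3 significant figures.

4810 L/s

Set C_mix = 160: (Q·32.00 + 489.0·1420) / (Q + 489.0) = 160
→ Q = 489.0·(1420 − 160)/(160 − 32.00) = 4814 L/s.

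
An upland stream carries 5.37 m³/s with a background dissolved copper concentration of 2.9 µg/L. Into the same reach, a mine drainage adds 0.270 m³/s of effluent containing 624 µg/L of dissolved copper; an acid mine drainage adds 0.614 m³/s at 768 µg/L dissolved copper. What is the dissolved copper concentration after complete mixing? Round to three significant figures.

105 µg/L

Mass balance: C = (5.370·2.900 + 0.2700·624.0 + 0.6140·768.0) / 6.254 = 655.6/6.254 = 104.8 µg/L.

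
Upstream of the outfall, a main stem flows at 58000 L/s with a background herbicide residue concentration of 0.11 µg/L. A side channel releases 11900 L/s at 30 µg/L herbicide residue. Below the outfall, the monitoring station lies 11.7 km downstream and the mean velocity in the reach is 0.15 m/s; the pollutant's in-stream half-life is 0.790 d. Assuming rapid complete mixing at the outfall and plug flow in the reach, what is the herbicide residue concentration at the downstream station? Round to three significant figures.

2.35 µg/L

Mass balance: C = (58000·0.1100 + 11900·30.00) / 69900 = 363400/69900 = 5.199 µg/L.
Travel time t = 11.7·1000 / 0.15 = 78000 s = 21.67 h.
Half-life 0.790 d → k = ln 2 / 0.790 = 0.8774 d⁻¹.
Applying C = C₀e^(−kt): 5.199 × 0.4529 = 2.354 µg/L.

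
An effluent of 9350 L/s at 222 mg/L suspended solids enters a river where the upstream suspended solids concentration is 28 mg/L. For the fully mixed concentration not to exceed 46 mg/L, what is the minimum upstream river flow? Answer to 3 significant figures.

91400 L/s

Set C_mix = 46: (Q·28.00 + 9350·222.0) / (Q + 9350) = 46
→ Q = 9350·(222.0 − 46)/(46 − 28.00) = 91420 L/s.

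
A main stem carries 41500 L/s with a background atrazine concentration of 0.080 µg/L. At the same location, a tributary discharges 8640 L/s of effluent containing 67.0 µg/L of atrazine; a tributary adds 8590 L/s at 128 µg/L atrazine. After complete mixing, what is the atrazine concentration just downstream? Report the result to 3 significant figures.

Flow-weighted average: C = (41500·0.08000 + 8640·67.00 + 8590·128.0) / 58730 = 1682000/58730 = 28.63 µg/L.

28.6 µg/L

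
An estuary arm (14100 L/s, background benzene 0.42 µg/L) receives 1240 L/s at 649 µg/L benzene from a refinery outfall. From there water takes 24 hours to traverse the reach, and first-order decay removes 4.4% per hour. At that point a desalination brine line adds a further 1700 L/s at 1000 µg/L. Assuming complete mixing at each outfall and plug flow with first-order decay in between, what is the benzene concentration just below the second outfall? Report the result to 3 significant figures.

Mixed concentration C = ΣQC/ΣQ = (14100·0.4200 + 1240·649.0) / 15340 = 810700/15340 = 52.85 µg/L; combined flow 15340 L/s.
4.4%/h lost → k = −ln(1 − 0.044) = 0.04500 h⁻¹.
Decay over the reach: 52.85·exp(−kt) = 52.85·0.3396 = 17.95 µg/L.
Second outfall: C = (15340·17.95 + 1700·1000)/17040 = 115.9 µg/L.

116 µg/L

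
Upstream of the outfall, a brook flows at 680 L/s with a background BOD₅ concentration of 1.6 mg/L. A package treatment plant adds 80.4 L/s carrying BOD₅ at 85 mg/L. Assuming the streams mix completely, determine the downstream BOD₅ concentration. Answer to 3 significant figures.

10.4 mg/L

After mixing, C = (680.0·1.600 + 80.40·85.00) / 760.4 = 7922/760.4 = 10.42 mg/L.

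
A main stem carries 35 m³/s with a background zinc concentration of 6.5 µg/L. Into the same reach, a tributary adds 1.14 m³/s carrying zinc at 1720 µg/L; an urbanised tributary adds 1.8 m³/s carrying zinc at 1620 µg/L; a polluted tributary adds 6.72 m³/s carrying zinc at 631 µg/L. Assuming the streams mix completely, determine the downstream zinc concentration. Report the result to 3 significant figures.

209 µg/L

Mass balance: C = (35.00·6.500 + 1.140·1720 + 1.800·1620 + 6.720·631.0) / 44.66 = 9345/44.66 = 209.2 µg/L.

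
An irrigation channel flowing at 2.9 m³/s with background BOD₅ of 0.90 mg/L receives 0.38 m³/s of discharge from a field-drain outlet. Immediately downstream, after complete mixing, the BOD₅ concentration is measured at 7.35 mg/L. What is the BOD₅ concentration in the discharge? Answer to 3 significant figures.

56.6 mg/L

Mass balance: 2.900·0.9000 + 0.3800·Cₑ = 3.280·7.350
→ Cₑ = (3.280·7.350 − 2.900·0.9000) / 0.3800 = 56.57 mg/L.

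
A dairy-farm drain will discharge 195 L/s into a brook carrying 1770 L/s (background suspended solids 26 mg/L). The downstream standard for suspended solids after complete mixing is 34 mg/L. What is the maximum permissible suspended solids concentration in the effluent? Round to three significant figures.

At the limit, (Qr·Cr + Qe·Cₑ)/(Qr + Qe) = 34:
Cₑ = (1965·34 − 1770·26.00) / 195.0 = 106.6 mg/L.

107 mg/L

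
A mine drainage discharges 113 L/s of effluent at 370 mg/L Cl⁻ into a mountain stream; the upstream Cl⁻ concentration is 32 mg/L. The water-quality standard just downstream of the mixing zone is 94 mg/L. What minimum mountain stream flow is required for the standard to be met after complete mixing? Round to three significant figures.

503 L/s

Set C_mix = 94: (Q·32.00 + 113.0·370.0) / (Q + 113.0) = 94
→ Q = 113.0·(370.0 − 94)/(94 − 32.00) = 503.0 L/s.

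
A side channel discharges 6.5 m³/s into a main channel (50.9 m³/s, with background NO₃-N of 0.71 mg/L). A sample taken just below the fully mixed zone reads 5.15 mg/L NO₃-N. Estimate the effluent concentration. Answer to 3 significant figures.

Mass balance: 50.90·0.7100 + 6.500·Cₑ = 57.40·5.150
→ Cₑ = (57.40·5.150 − 50.90·0.7100) / 6.500 = 39.92 mg/L.

39.9 mg/L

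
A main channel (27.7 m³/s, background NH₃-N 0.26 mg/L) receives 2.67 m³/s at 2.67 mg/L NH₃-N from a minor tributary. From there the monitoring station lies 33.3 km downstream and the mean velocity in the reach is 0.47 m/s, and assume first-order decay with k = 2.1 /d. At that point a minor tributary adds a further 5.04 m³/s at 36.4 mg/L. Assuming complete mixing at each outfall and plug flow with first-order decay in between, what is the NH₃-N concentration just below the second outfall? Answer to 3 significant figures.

After mixing, C = (27.70·0.2600 + 2.670·2.670) / 30.37 = 14.33/30.37 = 0.4719 mg/L; combined flow 30.37 m³/s.
Travel time t = 33.3·1000 / 0.47 = 70850 s = 19.68 h.
After decay, C = 0.4719 × e^(−kt) = 0.4719 × 0.1787 = 0.08432 mg/L.
Second outfall: C = (30.37·0.08432 + 5.040·36.40)/35.41 = 5.253 mg/L.

5.25 mg/L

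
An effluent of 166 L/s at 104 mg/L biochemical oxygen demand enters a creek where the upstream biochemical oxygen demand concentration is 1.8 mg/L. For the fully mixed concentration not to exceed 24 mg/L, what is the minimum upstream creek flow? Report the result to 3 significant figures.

Set C_mix = 24: (Q·1.800 + 166.0·104.0) / (Q + 166.0) = 24
→ Q = 166.0·(104.0 − 24)/(24 − 1.800) = 598.2 L/s.

598 L/s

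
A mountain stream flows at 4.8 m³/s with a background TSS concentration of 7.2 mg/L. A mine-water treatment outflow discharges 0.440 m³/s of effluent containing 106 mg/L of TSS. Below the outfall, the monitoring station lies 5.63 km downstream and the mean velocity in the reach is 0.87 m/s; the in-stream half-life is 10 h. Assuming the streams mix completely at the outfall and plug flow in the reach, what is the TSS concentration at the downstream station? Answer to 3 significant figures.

13.7 mg/L

Mass balance: C = (4.800·7.200 + 0.4400·106.0) / 5.240 = 81.20/5.240 = 15.50 mg/L.
Travel time t = 5.63·1000 / 0.87 = 6471 s = 1.798 h.
Half-life 10 h → k = ln 2 / 10 = 0.06931 h⁻¹ = 1.664 d⁻¹.
Decay over the reach: 15.50·exp(−kt) = 15.50·0.8829 = 13.68 mg/L.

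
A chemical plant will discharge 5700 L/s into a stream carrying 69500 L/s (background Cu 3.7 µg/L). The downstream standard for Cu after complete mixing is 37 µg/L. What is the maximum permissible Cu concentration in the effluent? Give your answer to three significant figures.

443 µg/L

At the limit, (Qr·Cr + Qe·Cₑ)/(Qr + Qe) = 37:
Cₑ = (75200·37 − 69500·3.700) / 5700 = 443.0 µg/L.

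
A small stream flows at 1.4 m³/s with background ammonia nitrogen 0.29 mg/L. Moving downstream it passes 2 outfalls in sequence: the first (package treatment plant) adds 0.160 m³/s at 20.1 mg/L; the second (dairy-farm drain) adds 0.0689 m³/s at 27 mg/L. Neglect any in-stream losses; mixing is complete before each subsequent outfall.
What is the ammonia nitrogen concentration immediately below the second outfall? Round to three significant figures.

3.37 mg/L

After outfall 1: Q = 1.400 + 0.1600 = 1.560 m³/s; C = (1.400·0.2900 + 0.1600·20.10)/1.560 = 2.322 mg/L.
After outfall 2: Q = 1.560 + 0.06890 = 1.629 m³/s; C = (1.560·2.322 + 0.06890·27.00)/1.629 = 3.366 mg/L.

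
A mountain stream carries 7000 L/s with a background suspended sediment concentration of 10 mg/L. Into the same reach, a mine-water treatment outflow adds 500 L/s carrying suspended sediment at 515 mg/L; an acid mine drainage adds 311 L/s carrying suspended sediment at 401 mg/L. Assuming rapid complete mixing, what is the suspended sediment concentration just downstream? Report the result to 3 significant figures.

Mass balance: C = (7000·10.00 + 500.0·515.0 + 311.0·401.0) / 7811 = 452200/7811 = 57.89 mg/L.

57.9 mg/L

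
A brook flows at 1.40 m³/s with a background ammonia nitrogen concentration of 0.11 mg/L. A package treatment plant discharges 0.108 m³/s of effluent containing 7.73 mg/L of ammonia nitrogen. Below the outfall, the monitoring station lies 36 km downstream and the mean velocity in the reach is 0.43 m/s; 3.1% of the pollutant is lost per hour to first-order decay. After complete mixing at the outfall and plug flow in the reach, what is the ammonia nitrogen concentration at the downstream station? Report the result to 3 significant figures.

Flow-weighted average: C = (1.400·0.1100 + 0.1080·7.730) / 1.508 = 0.9888/1.508 = 0.6557 mg/L.
Travel time t = 36·1000 / 0.43 = 83720 s = 23.26 h.
3.1%/h lost → k = −ln(1 − 0.031) = 0.03149 h⁻¹.
After decay, C = 0.6557 × e^(−kt) = 0.6557 × 0.4808 = 0.3153 mg/L.

0.315 mg/L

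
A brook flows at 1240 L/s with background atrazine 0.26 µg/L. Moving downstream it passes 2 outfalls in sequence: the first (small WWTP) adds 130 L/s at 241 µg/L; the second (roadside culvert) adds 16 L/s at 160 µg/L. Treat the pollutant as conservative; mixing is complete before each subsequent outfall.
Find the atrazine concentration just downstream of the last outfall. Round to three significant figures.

24.7 µg/L

Outfall 1: combined Q = 1370 L/s; C = (1240·0.2600 + 130.0·241.0)/1370 = 23.10 µg/L.
Outfall 2: combined Q = 1386 L/s; C = (1370·23.10 + 16.00·160.0)/1386 = 24.68 µg/L.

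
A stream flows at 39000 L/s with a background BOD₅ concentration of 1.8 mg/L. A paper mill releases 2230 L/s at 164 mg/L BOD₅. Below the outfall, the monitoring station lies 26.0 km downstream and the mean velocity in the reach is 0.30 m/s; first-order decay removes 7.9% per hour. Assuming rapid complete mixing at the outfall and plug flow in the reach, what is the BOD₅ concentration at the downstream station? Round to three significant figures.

1.46 mg/L

Flow-weighted average: C = (39000·1.800 + 2230·164.0) / 41230 = 435900/41230 = 10.57 mg/L.
Travel time t = 26.0·1000 / 0.30 = 86670 s = 24.07 h.
7.9%/h lost → k = −ln(1 − 0.079) = 0.08230 h⁻¹.
After decay, C = 10.57 × e^(−kt) = 10.57 × 0.1379 = 1.458 mg/L.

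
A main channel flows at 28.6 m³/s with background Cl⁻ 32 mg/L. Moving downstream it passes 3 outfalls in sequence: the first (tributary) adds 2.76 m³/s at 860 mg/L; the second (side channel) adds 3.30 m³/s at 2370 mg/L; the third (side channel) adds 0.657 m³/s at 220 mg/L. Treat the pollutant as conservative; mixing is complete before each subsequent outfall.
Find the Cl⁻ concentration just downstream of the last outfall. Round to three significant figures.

Outfall 1: combined Q = 31.36 m³/s; C = (28.60·32.00 + 2.760·860.0)/31.36 = 104.9 mg/L.
Outfall 2: combined Q = 34.66 m³/s; C = (31.36·104.9 + 3.300·2370)/34.66 = 320.5 mg/L.
Outfall 3: combined Q = 35.32 m³/s; C = (34.66·320.5 + 0.6570·220.0)/35.32 = 318.7 mg/L.

319 mg/L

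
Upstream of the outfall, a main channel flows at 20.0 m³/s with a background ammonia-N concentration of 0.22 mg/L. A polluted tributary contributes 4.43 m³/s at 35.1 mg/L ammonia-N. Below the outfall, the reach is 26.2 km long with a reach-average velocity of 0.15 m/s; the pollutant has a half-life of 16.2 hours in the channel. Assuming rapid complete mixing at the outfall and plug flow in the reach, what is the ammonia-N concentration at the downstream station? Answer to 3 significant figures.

0.821 mg/L

Flow-weighted average: C = (20.00·0.2200 + 4.430·35.10) / 24.43 = 159.9/24.43 = 6.545 mg/L.
Travel time t = 26.2·1000 / 0.15 = 174700 s = 48.52 h.
Half-life 16.2 h → k = ln 2 / 16.2 = 0.04279 h⁻¹ = 1.027 d⁻¹.
Applying C = C₀e^(−kt): 6.545 × 0.1254 = 0.8210 mg/L.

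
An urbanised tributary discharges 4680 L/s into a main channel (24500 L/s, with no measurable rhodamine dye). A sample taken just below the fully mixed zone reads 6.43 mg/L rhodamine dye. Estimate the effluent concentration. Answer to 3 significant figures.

Mass balance: 24500·0 + 4680·Cₑ = 29180·6.430
→ Cₑ = (29180·6.430 − 24500·0) / 4680 = 40.09 mg/L.

40.1 mg/L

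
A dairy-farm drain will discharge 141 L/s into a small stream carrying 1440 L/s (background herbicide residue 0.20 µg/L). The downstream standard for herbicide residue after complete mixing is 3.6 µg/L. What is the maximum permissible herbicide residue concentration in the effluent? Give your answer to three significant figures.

38.3 µg/L

At the limit, (Qr·Cr + Qe·Cₑ)/(Qr + Qe) = 3.6:
Cₑ = (1581·3.6 − 1440·0.2000) / 141.0 = 38.32 µg/L.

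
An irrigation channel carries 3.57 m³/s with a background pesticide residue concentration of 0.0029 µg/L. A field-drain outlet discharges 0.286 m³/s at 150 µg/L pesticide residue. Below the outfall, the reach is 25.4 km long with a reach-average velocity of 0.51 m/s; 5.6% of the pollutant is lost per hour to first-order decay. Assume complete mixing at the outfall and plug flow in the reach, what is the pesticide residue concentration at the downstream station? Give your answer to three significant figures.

5.01 µg/L

Mass balance: C = (3.570·0.002900 + 0.2860·150.0) / 3.856 = 42.91/3.856 = 11.13 µg/L.
Travel time t = 25.4·1000 / 0.51 = 49800 s = 13.83 h.
5.6%/h lost → k = −ln(1 − 0.056) = 0.05763 h⁻¹.
Decay over the reach: 11.13·exp(−kt) = 11.13·0.4506 = 5.014 µg/L.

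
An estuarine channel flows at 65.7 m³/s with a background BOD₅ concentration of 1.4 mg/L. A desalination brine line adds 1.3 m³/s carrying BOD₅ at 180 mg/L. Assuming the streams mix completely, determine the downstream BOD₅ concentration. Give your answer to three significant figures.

Flow-weighted average: C = (65.70·1.400 + 1.300·180.0) / 67.00 = 326.0/67.00 = 4.865 mg/L.

4.87 mg/L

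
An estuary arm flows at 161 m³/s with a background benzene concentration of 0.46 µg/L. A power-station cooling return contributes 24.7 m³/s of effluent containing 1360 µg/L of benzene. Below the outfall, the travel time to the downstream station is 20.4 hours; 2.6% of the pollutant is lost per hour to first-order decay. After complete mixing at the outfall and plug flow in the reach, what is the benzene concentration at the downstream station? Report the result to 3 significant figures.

After mixing, C = (161.0·0.4600 + 24.70·1360) / 185.7 = 33670/185.7 = 181.3 µg/L.
2.6%/h lost → k = −ln(1 − 0.026) = 0.02634 h⁻¹.
After decay, C = 181.3 × e^(−kt) = 181.3 × 0.5843 = 105.9 µg/L.

106 µg/L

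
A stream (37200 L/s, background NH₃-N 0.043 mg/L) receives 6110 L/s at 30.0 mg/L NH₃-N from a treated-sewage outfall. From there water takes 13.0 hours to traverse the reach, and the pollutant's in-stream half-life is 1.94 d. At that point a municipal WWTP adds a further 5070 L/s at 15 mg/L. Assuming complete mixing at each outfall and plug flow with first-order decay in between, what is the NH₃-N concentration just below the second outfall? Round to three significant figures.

4.72 mg/L

Mass balance: C = (37200·0.04300 + 6110·30.00) / 43310 = 184900/43310 = 4.269 mg/L; combined flow 43310 L/s.
Half-life 1.94 d → k = ln 2 / 1.94 = 0.3573 d⁻¹.
After decay, C = 4.269 × e^(−kt) = 4.269 × 0.8240 = 3.518 mg/L.
Second outfall: C = (43310·3.518 + 5070·15.00)/48380 = 4.721 mg/L.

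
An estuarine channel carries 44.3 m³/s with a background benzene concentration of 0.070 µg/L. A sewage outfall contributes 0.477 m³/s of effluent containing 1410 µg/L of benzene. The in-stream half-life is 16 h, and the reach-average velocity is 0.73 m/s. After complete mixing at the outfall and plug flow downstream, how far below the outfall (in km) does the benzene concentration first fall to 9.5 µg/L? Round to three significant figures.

28.1 km

Mass balance: C = (44.30·0.07000 + 0.4770·1410) / 44.78 = 675.7/44.78 = 15.09 µg/L.
Half-life 16 h → k = ln 2 / 16 = 0.04332 h⁻¹ = 1.040 d⁻¹.
Set 15.09·exp(−k·t) = 9.5 → t = ln(15.09/9.5)/k = 38450 s = 10.68 h.
Distance = v·t = 0.73·38450 = 28070 m = 28.07 km.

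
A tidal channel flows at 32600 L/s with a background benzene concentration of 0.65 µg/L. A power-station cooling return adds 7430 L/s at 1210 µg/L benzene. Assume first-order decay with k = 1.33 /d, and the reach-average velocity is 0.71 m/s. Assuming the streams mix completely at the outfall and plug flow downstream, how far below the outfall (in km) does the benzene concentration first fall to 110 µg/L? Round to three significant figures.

After mixing, C = (32600·0.6500 + 7430·1210) / 40030 = 9011000/40030 = 225.1 µg/L.
Set 225.1·exp(−k·t) = 110 → t = ln(225.1/110)/k = 46520 s = 12.92 h.
Distance = v·t = 0.71·46520 = 33030 m = 33.03 km.

33.0 km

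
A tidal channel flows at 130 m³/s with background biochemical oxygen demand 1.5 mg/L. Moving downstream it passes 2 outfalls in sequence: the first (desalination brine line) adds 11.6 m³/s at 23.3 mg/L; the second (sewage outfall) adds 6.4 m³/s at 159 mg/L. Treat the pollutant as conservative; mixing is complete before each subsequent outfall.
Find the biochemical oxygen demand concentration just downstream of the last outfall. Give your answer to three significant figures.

10.0 mg/L

Below outfall 1: Q → 141.6 m³/s, C = (130.0·1.500 + 11.60·23.30)/141.6 = 3.286 mg/L.
Below outfall 2: Q → 148.0 m³/s, C = (141.6·3.286 + 6.400·159.0)/148.0 = 10.02 mg/L.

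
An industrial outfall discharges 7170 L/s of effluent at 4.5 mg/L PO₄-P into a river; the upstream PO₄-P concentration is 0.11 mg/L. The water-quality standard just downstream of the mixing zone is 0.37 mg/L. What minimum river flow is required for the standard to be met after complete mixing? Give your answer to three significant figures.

Set C_mix = 0.37: (Q·0.1100 + 7170·4.500) / (Q + 7170) = 0.37
→ Q = 7170·(4.500 − 0.37)/(0.37 − 0.1100) = 113900 L/s.

114000 L/s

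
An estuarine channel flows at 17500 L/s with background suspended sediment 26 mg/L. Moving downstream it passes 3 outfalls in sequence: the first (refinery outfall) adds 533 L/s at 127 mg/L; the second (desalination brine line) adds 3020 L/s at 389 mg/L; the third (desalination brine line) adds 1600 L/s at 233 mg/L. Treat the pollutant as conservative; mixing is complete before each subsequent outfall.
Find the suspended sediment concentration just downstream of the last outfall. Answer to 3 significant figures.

After outfall 1: Q = 17500 + 533.0 = 18030 L/s; C = (17500·26.00 + 533.0·127.0)/18030 = 28.99 mg/L.
After outfall 2: Q = 18030 + 3020 = 21050 L/s; C = (18030·28.99 + 3020·389.0)/21050 = 80.63 mg/L.
After outfall 3: Q = 21050 + 1600 = 22650 L/s; C = (21050·80.63 + 1600·233.0)/22650 = 91.39 mg/L.

91.4 mg/L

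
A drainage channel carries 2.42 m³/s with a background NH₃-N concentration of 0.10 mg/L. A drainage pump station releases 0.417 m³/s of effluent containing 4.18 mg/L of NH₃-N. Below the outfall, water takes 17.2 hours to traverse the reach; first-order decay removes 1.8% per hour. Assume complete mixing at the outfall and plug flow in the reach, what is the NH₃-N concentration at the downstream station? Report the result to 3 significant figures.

0.512 mg/L

Flow-weighted average: C = (2.420·0.1000 + 0.4170·4.180) / 2.837 = 1.985/2.837 = 0.6997 mg/L.
1.8%/h lost → k = −ln(1 − 0.018) = 0.01816 h⁻¹.
First-order decay: C = 0.6997·exp(−k·t) = 0.6997·0.7317 = 0.5120 mg/L.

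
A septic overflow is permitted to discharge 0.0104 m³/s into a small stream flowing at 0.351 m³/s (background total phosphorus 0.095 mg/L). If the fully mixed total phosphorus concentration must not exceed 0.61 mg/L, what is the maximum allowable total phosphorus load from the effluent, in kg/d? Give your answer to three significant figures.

16.2 kg/d

Mass balance at the limit: 0.3510·0.09500 + 0.01040·Cₑ = 0.3614·0.61 → Cₑ = 17.99 mg/L.
Load = 0.01040 m³/s × 17.99 g/m³ × 86 400 s/d = 16.17 kg/d.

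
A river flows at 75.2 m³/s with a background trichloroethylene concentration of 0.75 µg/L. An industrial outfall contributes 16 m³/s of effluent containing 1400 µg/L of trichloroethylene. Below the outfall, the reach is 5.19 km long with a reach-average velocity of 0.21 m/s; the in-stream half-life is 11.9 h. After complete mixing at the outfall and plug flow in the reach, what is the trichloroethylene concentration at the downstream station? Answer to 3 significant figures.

165 µg/L

Conservation of mass: C = (75.20·0.7500 + 16.00·1400) / 91.20 = 22460/91.20 = 246.2 µg/L.
Travel time t = 5.19·1000 / 0.21 = 24710 s = 6.865 h.
Half-life 11.9 h → k = ln 2 / 11.9 = 0.05825 h⁻¹ = 1.398 d⁻¹.
After decay, C = 246.2 × e^(−kt) = 246.2 × 0.6704 = 165.1 µg/L.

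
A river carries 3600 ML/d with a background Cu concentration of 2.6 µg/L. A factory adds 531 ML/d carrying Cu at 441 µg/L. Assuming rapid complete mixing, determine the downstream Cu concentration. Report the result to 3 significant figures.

59.0 µg/L

Mixed concentration C = ΣQC/ΣQ = (3600·2.600 + 531.0·441.0) / 4131 = 243500/4131 = 58.95 µg/L.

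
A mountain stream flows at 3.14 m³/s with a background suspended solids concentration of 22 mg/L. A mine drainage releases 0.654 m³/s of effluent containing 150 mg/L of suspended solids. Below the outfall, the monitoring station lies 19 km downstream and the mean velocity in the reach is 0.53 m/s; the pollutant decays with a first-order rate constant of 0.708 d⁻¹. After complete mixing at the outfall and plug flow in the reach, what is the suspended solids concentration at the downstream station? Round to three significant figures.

32.8 mg/L

Mass balance: C = (3.140·22.00 + 0.6540·150.0) / 3.794 = 167.2/3.794 = 44.06 mg/L.
Travel time t = 19·1000 / 0.53 = 35850 s = 9.958 h.
After decay, C = 44.06 × e^(−kt) = 44.06 × 0.7455 = 32.85 mg/L.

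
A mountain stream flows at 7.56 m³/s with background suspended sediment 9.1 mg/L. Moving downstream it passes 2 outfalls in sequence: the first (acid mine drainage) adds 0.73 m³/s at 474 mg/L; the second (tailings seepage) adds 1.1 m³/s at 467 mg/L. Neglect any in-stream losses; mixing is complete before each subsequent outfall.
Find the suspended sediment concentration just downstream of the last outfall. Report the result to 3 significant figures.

98.9 mg/L

After outfall 1: Q = 7.560 + 0.7300 = 8.290 m³/s; C = (7.560·9.100 + 0.7300·474.0)/8.290 = 50.04 mg/L.
After outfall 2: Q = 8.290 + 1.100 = 9.390 m³/s; C = (8.290·50.04 + 1.100·467.0)/9.390 = 98.88 mg/L.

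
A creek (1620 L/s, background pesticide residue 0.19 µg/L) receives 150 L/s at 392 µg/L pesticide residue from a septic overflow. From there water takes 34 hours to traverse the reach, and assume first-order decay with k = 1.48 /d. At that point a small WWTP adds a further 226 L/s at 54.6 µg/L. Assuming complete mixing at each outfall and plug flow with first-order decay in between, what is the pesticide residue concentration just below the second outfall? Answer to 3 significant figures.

9.82 µg/L

After mixing, C = (1620·0.1900 + 150.0·392.0) / 1770 = 59110/1770 = 33.39 µg/L; combined flow 1770 L/s.
Applying C = C₀e^(−kt): 33.39 × 0.1229 = 4.103 µg/L.
Second outfall: C = (1770·4.103 + 226.0·54.60)/1996 = 9.821 µg/L.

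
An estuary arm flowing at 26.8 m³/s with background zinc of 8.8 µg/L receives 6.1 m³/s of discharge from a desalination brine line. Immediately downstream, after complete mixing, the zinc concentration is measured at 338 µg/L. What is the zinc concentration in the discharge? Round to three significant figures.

1780 µg/L

Mass balance: 26.80·8.800 + 6.100·Cₑ = 32.90·338.0
→ Cₑ = (32.90·338.0 − 26.80·8.800) / 6.100 = 1784 µg/L.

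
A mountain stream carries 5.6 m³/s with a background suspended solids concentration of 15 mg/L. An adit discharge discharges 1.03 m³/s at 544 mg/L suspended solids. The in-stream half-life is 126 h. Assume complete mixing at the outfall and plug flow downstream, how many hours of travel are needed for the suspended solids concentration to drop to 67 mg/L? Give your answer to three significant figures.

Mass balance: C = (5.600·15.00 + 1.030·544.0) / 6.630 = 644.3/6.630 = 97.18 mg/L.
Half-life 126 h → k = ln 2 / 126 = 0.005501 h⁻¹ = 0.1320 d⁻¹.
97.18·exp(−k·t) = 67 → t = ln(97.18/67)/k = 243400 s = 67.60 h.

67.6 h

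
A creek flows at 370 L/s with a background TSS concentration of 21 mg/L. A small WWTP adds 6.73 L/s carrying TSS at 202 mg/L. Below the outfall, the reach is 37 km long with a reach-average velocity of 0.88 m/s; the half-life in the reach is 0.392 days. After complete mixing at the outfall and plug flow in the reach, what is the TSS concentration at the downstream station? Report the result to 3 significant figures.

Mass balance: C = (370.0·21.00 + 6.730·202.0) / 376.7 = 9129/376.7 = 24.23 mg/L.
Travel time t = 37·1000 / 0.88 = 42050 s = 11.68 h.
Half-life 0.392 d → k = ln 2 / 0.392 = 1.768 d⁻¹.
Decay over the reach: 24.23·exp(−kt) = 24.23·0.4230 = 10.25 mg/L.

10.2 mg/L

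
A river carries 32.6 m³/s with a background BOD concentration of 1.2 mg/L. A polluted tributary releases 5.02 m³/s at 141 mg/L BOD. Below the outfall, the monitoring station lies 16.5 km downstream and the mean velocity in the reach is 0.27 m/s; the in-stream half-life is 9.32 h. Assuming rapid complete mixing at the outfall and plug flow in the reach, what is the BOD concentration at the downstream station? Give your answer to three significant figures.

5.62 mg/L

Conservation of mass: C = (32.60·1.200 + 5.020·141.0) / 37.62 = 746.9/37.62 = 19.85 mg/L.
Travel time t = 16.5·1000 / 0.27 = 61110 s = 16.98 h.
Half-life 9.32 h → k = ln 2 / 9.32 = 0.07437 h⁻¹ = 1.785 d⁻¹.
Decay over the reach: 19.85·exp(−kt) = 19.85·0.2829 = 5.618 mg/L.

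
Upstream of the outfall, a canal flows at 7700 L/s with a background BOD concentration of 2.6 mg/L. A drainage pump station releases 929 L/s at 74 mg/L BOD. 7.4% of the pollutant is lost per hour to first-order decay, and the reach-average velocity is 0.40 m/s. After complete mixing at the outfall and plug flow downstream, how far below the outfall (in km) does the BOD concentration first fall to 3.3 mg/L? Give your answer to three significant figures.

Flow-weighted average: C = (7700·2.600 + 929.0·74.00) / 8629 = 88770/8629 = 10.29 mg/L.
7.4%/h lost → k = −ln(1 − 0.074) = 0.07688 h⁻¹.
Set 10.29·exp(−k·t) = 3.3 → t = ln(10.29/3.3)/k = 53240 s = 14.79 h.
Distance = v·t = 0.40·53240 = 21300 m = 21.30 km.

21.3 km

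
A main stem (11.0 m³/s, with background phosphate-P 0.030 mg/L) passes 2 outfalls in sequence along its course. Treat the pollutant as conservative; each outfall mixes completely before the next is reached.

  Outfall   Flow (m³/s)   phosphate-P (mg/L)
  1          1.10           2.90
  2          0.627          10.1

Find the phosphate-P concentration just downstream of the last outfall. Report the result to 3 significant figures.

Outfall 1: combined Q = 12.10 m³/s; C = (11.00·0.03000 + 1.100·2.900)/12.10 = 0.2909 mg/L.
Outfall 2: combined Q = 12.73 m³/s; C = (12.10·0.2909 + 0.6270·10.10)/12.73 = 0.7742 mg/L.

0.774 mg/L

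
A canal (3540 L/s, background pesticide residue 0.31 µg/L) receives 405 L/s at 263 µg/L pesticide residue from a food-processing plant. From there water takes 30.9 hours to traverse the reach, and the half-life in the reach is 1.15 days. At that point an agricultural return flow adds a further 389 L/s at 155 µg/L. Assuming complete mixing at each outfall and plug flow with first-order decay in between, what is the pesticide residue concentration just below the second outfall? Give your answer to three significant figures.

After mixing, C = (3540·0.3100 + 405.0·263.0) / 3945 = 107600/3945 = 27.28 µg/L; combined flow 3945 L/s.
Half-life 1.15 d → k = ln 2 / 1.15 = 0.6027 d⁻¹.
First-order decay: C = 27.28·exp(−k·t) = 27.28·0.4602 = 12.55 µg/L.
At the second outfall, C = (3945·12.55 + 389.0·155.0) / (3945 + 389.0) = 25.34 µg/L.

25.3 µg/L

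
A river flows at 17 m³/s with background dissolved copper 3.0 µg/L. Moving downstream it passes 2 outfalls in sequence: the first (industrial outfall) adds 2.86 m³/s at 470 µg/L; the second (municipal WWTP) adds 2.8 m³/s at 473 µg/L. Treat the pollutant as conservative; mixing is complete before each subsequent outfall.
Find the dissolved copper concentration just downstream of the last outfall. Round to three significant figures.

Below outfall 1: Q → 19.86 m³/s, C = (17.00·3.000 + 2.860·470.0)/19.86 = 70.25 µg/L.
Below outfall 2: Q → 22.66 m³/s, C = (19.86·70.25 + 2.800·473.0)/22.66 = 120.0 µg/L.

120 µg/L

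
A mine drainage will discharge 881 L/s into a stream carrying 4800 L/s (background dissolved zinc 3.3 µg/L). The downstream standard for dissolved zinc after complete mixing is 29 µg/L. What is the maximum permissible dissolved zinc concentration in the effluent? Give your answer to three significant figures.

At the limit, (Qr·Cr + Qe·Cₑ)/(Qr + Qe) = 29:
Cₑ = (5681·29 − 4800·3.300) / 881.0 = 169.0 µg/L.

169 µg/L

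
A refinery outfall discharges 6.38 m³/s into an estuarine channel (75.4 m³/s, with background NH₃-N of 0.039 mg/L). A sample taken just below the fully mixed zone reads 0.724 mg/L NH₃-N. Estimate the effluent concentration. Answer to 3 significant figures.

Mass balance: 75.40·0.03900 + 6.380·Cₑ = 81.78·0.7240
→ Cₑ = (81.78·0.7240 − 75.40·0.03900) / 6.380 = 8.819 mg/L.

8.82 mg/L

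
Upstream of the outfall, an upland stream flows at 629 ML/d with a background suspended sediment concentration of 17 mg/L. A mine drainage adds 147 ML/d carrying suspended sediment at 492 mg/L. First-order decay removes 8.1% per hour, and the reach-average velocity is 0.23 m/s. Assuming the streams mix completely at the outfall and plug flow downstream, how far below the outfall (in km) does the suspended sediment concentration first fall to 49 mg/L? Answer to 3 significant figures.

7.65 km

Mixed concentration C = ΣQC/ΣQ = (629.0·17.00 + 147.0·492.0) / 776.0 = 83020/776.0 = 107.0 mg/L.
8.1%/h lost → k = −ln(1 − 0.081) = 0.08447 h⁻¹.
Set 107.0·exp(−k·t) = 49 → t = ln(107.0/49)/k = 33280 s = 9.244 h.
Distance = v·t = 0.23·33280 = 7654 m = 7.654 km.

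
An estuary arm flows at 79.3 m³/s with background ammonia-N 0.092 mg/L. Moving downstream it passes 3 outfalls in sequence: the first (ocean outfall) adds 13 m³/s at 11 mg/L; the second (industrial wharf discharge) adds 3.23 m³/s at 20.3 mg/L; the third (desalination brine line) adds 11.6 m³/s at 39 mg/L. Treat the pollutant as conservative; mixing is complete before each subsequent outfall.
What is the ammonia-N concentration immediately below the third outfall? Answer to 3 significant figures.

6.24 mg/L

After outfall 1: Q = 79.30 + 13.00 = 92.30 m³/s; C = (79.30·0.09200 + 13.00·11.00)/92.30 = 1.628 mg/L.
After outfall 2: Q = 92.30 + 3.230 = 95.53 m³/s; C = (92.30·1.628 + 3.230·20.30)/95.53 = 2.260 mg/L.
After outfall 3: Q = 95.53 + 11.60 = 107.1 m³/s; C = (95.53·2.260 + 11.60·39.00)/107.1 = 6.238 mg/L.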